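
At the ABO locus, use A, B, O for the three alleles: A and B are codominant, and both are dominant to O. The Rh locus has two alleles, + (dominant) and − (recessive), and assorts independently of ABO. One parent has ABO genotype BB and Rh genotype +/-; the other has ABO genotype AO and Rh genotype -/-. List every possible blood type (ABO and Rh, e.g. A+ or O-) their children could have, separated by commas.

Gametes from BB × AO give offspring ABO genotypes AB, BO, i.e. phenotypes B, AB.
Rh cross +/- × -/- → phenotypes Rh+, Rh-.
Combining independently: B+, B-, AB+, AB-.

B+, B-, AB+, AB-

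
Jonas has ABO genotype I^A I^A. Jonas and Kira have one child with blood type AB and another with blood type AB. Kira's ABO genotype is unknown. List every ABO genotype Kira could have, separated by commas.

For each candidate genotype of Kira, check whether crossing it with I^A I^A can produce every observed child phenotype.
  I^A I^A → possible child types {A} ✗
  I^A I^B → possible child types {A, AB} ✓
  I^A i → possible child types {A} ✗
  I^B I^B → possible child types {AB} ✓
  I^B i → possible child types {A, AB} ✓
  i i → possible child types {A} ✗

I^A I^B, I^B I^B, I^B i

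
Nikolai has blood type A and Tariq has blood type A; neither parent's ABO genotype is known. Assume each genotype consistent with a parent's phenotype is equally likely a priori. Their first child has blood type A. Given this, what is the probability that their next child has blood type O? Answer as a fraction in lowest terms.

Possible genotypes: Nikolai ∈ {AA, AO}; Tariq ∈ {AA, AO}.
Weight each parental genotype pair by prior × P(type-A child):
  AA × AA: posterior weight 4/15; P(next child type O) = 0.
  AA × AO: posterior weight 4/15; P(next child type O) = 0.
  AO × AA: posterior weight 4/15; P(next child type O) = 0.
  AO × AO: posterior weight 1/5; P(next child type O) = 1/4.
Weighted sum = 1/20.

1/20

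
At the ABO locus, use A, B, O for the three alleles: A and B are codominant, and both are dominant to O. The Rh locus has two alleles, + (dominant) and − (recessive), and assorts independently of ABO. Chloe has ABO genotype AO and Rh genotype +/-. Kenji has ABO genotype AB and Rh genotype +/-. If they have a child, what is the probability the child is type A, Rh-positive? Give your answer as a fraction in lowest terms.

ABO cross AO × AB → offspring phenotypes: 1/2 A, 1/4 B, 1/4 AB.
Rh cross +/- × +/- → 3/4 Rh+, 1/4 Rh-.
Independent loci: P(type A, Rh-positive) = 1/2 × 3/4 = 3/8.

3/8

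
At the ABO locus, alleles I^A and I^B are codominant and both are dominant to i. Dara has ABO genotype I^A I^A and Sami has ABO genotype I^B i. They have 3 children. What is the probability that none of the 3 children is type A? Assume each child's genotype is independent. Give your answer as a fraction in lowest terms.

1/8

ABO cross I^A I^A × I^B i → 1/2 A, 1/2 AB.
So P(type A) = 1/2 per child.
P(not type A) = 1/2 for one child; (1/2)^3 = 1/8.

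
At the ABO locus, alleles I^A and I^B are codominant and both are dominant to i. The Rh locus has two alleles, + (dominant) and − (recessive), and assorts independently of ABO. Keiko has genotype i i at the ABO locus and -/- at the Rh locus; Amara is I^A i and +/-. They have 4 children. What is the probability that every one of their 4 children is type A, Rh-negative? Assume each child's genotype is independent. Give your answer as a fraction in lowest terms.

1/256

ABO cross i i × I^A i → 1/2 O, 1/2 A.
Rh cross -/- × +/- → 1/2 Rh+, 1/2 Rh-; so P(type A, Rh-negative) = 1/2 × 1/2 = 1/4 per child.
All 4 independent: (1/4)^4 = 1/256.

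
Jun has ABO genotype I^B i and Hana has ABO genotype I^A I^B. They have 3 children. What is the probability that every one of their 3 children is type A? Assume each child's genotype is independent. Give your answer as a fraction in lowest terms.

1/64

ABO cross I^B i × I^A I^B → 1/4 A, 1/2 B, 1/4 AB.
So P(type A) = 1/4 per child.
All 3 independent: (1/4)^3 = 1/64.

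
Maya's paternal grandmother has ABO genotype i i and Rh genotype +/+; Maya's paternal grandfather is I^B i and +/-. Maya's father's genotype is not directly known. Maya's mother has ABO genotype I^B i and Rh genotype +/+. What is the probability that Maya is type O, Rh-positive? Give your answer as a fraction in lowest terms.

Maya's father's ABO genotype from i i × I^B i: 1/2 I^B i, 1/2 i i.
Crossing each possibility with the mother I^B i and summing P(type O): 1/2·1/4 + 1/2·1/2 = 3/8.
Similarly for Rh via the father's Rh distribution: P(Rh+) = 1.
Independent loci: 3/8 × 1 = 3/8.

3/8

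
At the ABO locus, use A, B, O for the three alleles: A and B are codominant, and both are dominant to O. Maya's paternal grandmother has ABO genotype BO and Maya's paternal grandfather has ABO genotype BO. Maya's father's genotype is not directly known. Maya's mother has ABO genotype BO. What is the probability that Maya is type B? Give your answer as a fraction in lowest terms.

3/4

Maya's father's ABO genotype from BO × BO: 1/4 BB, 1/2 BO, 1/4 OO.
Crossing each possibility with the mother BO and summing P(type B): 1/4·1 + 1/2·3/4 + 1/4·1/2 = 3/4.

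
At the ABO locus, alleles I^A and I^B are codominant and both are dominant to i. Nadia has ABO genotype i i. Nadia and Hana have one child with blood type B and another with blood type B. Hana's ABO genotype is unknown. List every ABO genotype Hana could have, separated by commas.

I^A I^B, I^B I^B, I^B i

For each candidate genotype of Hana, check whether crossing it with i i can produce every observed child phenotype.
  I^A I^A → possible child types {A} ✗
  I^A I^B → possible child types {A, B} ✓
  I^A i → possible child types {O, A} ✗
  I^B I^B → possible child types {B} ✓
  I^B i → possible child types {O, B} ✓
  i i → possible child types {O} ✗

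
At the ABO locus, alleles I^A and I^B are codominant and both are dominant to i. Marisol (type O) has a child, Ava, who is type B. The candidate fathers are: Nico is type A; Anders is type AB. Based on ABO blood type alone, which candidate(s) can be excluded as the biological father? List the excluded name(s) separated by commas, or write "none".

Nico

A candidate is excluded only if no genotype consistent with his phenotype could produce a type B child with a type O mother.
Nico (type A): no genotype consistent with that phenotype can produce a type-B child with a type-O mother.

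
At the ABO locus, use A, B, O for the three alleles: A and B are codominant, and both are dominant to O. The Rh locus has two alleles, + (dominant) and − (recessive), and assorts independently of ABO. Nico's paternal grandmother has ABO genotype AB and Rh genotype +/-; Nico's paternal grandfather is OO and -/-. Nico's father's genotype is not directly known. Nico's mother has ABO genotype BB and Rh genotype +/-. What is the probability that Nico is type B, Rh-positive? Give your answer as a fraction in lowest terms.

Nico's father's ABO genotype from AB × OO: 1/2 AO, 1/2 BO.
Crossing each possibility with the mother BB and summing P(type B): 1/2·1/2 + 1/2·1 = 3/4.
Similarly for Rh via the father's Rh distribution: P(Rh+) = 5/8.
Independent loci: 3/4 × 5/8 = 15/32.

15/32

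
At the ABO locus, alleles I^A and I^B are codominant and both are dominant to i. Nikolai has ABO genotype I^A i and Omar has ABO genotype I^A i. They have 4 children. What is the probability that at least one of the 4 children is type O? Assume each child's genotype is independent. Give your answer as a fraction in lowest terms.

ABO cross I^A i × I^A i → 1/4 O, 3/4 A.
So P(type O) = 1/4 per child.
P(none) = (3/4)^4 = 81/256; P(at least one) = 1 − 81/256 = 175/256.

175/256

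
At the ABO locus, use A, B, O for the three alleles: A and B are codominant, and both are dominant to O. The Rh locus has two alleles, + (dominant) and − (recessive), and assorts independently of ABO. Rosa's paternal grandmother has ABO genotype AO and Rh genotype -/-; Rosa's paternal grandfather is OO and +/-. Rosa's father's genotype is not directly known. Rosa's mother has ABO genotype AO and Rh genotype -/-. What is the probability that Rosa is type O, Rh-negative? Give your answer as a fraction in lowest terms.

9/32

Rosa's father's ABO genotype from AO × OO: 1/2 AO, 1/2 OO.
Crossing each possibility with the mother AO and summing P(type O): 1/2·1/4 + 1/2·1/2 = 3/8.
Similarly for Rh via the father's Rh distribution: P(Rh-) = 3/4.
Independent loci: 3/8 × 3/4 = 9/32.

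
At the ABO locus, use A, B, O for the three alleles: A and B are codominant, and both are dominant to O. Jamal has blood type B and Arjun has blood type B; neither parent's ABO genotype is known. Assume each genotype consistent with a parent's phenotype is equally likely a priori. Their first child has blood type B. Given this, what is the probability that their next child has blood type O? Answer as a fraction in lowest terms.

Possible genotypes: Jamal ∈ {BB, BO}; Arjun ∈ {BB, BO}.
Weight each parental genotype pair by prior × P(type-B child):
  BB × BB: posterior weight 4/15; P(next child type O) = 0.
  BB × BO: posterior weight 4/15; P(next child type O) = 0.
  BO × BB: posterior weight 4/15; P(next child type O) = 0.
  BO × BO: posterior weight 1/5; P(next child type O) = 1/4.
Weighted sum = 1/20.

1/20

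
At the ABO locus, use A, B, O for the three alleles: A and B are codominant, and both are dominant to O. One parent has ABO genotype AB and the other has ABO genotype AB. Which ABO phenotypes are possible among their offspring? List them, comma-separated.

A, B, AB

Gametes from AB × AB give offspring ABO genotypes AA, AB, BB, i.e. phenotypes A, B, AB.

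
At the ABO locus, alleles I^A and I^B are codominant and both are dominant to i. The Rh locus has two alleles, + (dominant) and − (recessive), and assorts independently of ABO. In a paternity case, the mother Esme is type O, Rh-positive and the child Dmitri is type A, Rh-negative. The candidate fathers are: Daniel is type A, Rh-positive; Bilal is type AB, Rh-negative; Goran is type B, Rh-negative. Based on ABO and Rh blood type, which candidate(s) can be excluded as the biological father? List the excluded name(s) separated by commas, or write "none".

A candidate is excluded only if no genotype consistent with his phenotype could produce a type A, Rh-negative child with a type O, Rh-positive mother.
Goran (type B, Rh-): no genotype consistent with that phenotype can produce a type-A Rh- child with a type-O mother.

Goran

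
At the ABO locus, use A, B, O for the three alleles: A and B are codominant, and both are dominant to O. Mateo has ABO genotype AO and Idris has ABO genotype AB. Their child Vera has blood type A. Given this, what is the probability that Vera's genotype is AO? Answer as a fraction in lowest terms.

1/2

Cross AO × AB → 1/4 AA, 1/4 AB, 1/4 AO, 1/4 BO.
Type-A genotypes among offspring: AA (1/4), AO (1/4); total 1/2.
P(AO | type A) = (1/4) / (1/2) = 1/2.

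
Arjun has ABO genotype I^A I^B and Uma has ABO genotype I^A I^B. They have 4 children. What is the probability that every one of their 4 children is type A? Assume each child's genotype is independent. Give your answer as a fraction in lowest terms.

1/256

ABO cross I^A I^B × I^A I^B → 1/4 A, 1/4 B, 1/2 AB.
So P(type A) = 1/4 per child.
All 4 independent: (1/4)^4 = 1/256.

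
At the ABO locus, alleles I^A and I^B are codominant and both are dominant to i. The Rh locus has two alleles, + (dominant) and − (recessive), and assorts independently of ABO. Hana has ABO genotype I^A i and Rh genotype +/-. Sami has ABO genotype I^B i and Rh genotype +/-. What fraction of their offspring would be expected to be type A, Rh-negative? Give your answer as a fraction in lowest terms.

1/16

ABO cross I^A i × I^B i → offspring phenotypes: 1/4 O, 1/4 A, 1/4 B, 1/4 AB.
Rh cross +/- × +/- → 3/4 Rh+, 1/4 Rh-.
Independent loci: P(type A, Rh-negative) = 1/4 × 1/4 = 1/16.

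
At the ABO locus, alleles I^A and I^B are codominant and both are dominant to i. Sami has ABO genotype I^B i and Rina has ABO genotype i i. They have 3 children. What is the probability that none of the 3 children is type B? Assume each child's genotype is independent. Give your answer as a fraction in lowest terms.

ABO cross I^B i × i i → 1/2 O, 1/2 B.
So P(type B) = 1/2 per child.
P(not type B) = 1/2 for one child; (1/2)^3 = 1/8.

1/8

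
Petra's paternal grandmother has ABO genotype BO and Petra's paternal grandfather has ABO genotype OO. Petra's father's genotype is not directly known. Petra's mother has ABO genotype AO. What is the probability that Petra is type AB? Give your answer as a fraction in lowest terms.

1/8

Petra's father's ABO genotype from BO × OO: 1/2 BO, 1/2 OO.
Crossing each possibility with the mother AO and summing P(type AB): 1/2·1/4 + 1/2·0 = 1/8.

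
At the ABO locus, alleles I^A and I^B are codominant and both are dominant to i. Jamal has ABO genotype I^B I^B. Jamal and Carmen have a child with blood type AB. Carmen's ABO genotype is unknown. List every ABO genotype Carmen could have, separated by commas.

For each candidate genotype of Carmen, check whether crossing it with I^B I^B can produce every observed child phenotype.
  I^A I^A → possible child types {AB} ✓
  I^A I^B → possible child types {B, AB} ✓
  I^A i → possible child types {B, AB} ✓
  I^B I^B → possible child types {B} ✗
  I^B i → possible child types {B} ✗
  i i → possible child types {B} ✗

I^A I^A, I^A I^B, I^A i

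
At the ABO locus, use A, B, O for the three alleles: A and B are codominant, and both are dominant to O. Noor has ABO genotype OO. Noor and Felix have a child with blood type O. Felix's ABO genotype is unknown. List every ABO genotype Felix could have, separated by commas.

For each candidate genotype of Felix, check whether crossing it with OO can produce every observed child phenotype.
  AA → possible child types {A} ✗
  AB → possible child types {A, B} ✗
  AO → possible child types {O, A} ✓
  BB → possible child types {B} ✗
  BO → possible child types {O, B} ✓
  OO → possible child types {O} ✓

AO, BO, OO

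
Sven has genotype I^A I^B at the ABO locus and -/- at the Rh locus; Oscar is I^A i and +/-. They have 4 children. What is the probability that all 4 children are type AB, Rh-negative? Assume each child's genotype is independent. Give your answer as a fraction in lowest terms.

ABO cross I^A I^B × I^A i → 1/2 A, 1/4 B, 1/4 AB.
Rh cross -/- × +/- → 1/2 Rh+, 1/2 Rh-; so P(type AB, Rh-negative) = 1/4 × 1/2 = 1/8 per child.
All 4 independent: (1/8)^4 = 1/4096.

1/4096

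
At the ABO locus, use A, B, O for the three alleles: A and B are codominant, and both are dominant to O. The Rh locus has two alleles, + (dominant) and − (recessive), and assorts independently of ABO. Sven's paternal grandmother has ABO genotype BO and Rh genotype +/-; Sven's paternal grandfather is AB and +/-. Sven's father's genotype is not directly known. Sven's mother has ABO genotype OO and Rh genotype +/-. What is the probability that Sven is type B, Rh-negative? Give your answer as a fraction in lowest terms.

Sven's father's ABO genotype from BO × AB: 1/4 AB, 1/4 AO, 1/4 BB, 1/4 BO.
Crossing each possibility with the mother OO and summing P(type B): 1/4·1/2 + 1/4·0 + 1/4·1 + 1/4·1/2 = 1/2.
Similarly for Rh via the father's Rh distribution: P(Rh-) = 1/4.
Independent loci: 1/2 × 1/4 = 1/8.

1/8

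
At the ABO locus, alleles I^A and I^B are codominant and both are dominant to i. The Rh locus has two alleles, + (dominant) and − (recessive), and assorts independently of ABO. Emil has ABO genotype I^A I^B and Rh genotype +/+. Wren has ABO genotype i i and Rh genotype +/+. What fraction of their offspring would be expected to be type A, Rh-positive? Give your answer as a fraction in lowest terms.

1/2

ABO cross I^A I^B × i i → offspring phenotypes: 1/2 A, 1/2 B.
Rh cross +/+ × +/+ → 1 Rh+.
Independent loci: P(type A, Rh-positive) = 1/2 × 1 = 1/2.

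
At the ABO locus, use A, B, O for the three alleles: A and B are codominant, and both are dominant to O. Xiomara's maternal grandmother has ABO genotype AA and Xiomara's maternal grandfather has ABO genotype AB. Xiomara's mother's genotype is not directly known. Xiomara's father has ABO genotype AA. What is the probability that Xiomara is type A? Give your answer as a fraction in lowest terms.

Xiomara's mother's ABO genotype from AA × AB: 1/2 AA, 1/2 AB.
Crossing each possibility with the father AA and summing P(type A): 1/2·1 + 1/2·1/2 = 3/4.

3/4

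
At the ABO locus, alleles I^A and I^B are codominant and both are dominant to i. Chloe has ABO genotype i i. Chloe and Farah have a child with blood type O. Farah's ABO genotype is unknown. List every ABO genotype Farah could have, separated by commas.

I^A i, I^B i, i i

For each candidate genotype of Farah, check whether crossing it with i i can produce every observed child phenotype.
  I^A I^A → possible child types {A} ✗
  I^A I^B → possible child types {A, B} ✗
  I^A i → possible child types {O, A} ✓
  I^B I^B → possible child types {B} ✗
  I^B i → possible child types {O, B} ✓
  i i → possible child types {O} ✓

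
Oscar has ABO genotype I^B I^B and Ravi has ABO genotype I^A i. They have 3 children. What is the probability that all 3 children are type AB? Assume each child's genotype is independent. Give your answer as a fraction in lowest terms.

1/8

ABO cross I^B I^B × I^A i → 1/2 B, 1/2 AB.
So P(type AB) = 1/2 per child.
All 3 independent: (1/2)^3 = 1/8.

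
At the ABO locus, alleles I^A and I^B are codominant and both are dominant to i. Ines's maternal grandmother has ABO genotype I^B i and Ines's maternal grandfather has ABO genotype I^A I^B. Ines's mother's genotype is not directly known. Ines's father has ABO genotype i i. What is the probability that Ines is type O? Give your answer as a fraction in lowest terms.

1/4

Ines's mother's ABO genotype from I^B i × I^A I^B: 1/4 I^A I^B, 1/4 I^A i, 1/4 I^B I^B, 1/4 I^B i.
Crossing each possibility with the father i i and summing P(type O): 1/4·0 + 1/4·1/2 + 1/4·0 + 1/4·1/2 = 1/4.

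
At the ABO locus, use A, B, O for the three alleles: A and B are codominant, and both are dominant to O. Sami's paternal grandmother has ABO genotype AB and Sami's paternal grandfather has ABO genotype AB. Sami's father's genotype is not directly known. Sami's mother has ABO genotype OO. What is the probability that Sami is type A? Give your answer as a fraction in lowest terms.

Sami's father's ABO genotype from AB × AB: 1/4 AA, 1/2 AB, 1/4 BB.
Crossing each possibility with the mother OO and summing P(type A): 1/4·1 + 1/2·1/2 + 1/4·0 = 1/2.

1/2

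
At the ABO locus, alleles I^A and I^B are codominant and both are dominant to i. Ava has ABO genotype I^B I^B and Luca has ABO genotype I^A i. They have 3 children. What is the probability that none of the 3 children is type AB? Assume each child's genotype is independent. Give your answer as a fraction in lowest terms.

1/8

ABO cross I^B I^B × I^A i → 1/2 B, 1/2 AB.
So P(type AB) = 1/2 per child.
P(not type AB) = 1/2 for one child; (1/2)^3 = 1/8.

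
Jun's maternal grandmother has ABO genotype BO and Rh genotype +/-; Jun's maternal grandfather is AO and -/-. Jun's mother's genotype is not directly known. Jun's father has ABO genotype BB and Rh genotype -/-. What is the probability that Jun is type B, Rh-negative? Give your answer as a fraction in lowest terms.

9/16

Jun's mother's ABO genotype from BO × AO: 1/4 AB, 1/4 AO, 1/4 BO, 1/4 OO.
Crossing each possibility with the father BB and summing P(type B): 1/4·1/2 + 1/4·1/2 + 1/4·1 + 1/4·1 = 3/4.
Similarly for Rh via the mother's Rh distribution: P(Rh-) = 3/4.
Independent loci: 3/4 × 3/4 = 9/16.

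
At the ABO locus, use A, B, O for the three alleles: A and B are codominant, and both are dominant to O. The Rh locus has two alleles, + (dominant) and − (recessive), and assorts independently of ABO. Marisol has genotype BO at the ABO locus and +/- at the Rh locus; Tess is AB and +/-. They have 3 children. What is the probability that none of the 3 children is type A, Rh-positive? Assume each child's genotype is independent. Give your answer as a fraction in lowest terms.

ABO cross BO × AB → 1/4 A, 1/2 B, 1/4 AB.
Rh cross +/- × +/- → 3/4 Rh+, 1/4 Rh-; so P(type A, Rh-positive) = 1/4 × 3/4 = 3/16 per child.
P(not type A, Rh-positive) = 13/16 for one child; (13/16)^3 = 2197/4096.

2197/4096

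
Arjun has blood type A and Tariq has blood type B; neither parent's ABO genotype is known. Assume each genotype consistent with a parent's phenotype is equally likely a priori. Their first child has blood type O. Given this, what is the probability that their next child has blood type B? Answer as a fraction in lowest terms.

Possible genotypes: Arjun ∈ {AA, AO}; Tariq ∈ {BB, BO}.
Weight each parental genotype pair by prior × P(type-O child):
  AO × BO: posterior weight 1; P(next child type B) = 1/4.
Weighted sum = 1/4.

1/4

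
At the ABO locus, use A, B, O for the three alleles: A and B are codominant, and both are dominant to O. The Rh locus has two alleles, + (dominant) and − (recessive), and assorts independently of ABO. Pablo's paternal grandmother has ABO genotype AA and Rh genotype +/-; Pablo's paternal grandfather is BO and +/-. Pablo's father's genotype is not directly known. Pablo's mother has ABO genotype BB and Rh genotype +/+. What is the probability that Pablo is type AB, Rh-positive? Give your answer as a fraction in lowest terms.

Pablo's father's ABO genotype from AA × BO: 1/2 AB, 1/2 AO.
Crossing each possibility with the mother BB and summing P(type AB): 1/2·1/2 + 1/2·1/2 = 1/2.
Similarly for Rh via the father's Rh distribution: P(Rh+) = 1.
Independent loci: 1/2 × 1 = 1/2.

1/2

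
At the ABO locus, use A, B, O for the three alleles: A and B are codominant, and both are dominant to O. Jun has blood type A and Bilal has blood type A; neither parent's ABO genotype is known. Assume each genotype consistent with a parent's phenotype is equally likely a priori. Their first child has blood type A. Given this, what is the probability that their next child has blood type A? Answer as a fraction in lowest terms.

19/20

Possible genotypes: Jun ∈ {AA, AO}; Bilal ∈ {AA, AO}.
Weight each parental genotype pair by prior × P(type-A child):
  AA × AA: posterior weight 4/15; P(next child type A) = 1.
  AA × AO: posterior weight 4/15; P(next child type A) = 1.
  AO × AA: posterior weight 4/15; P(next child type A) = 1.
  AO × AO: posterior weight 1/5; P(next child type A) = 3/4.
Weighted sum = 19/20.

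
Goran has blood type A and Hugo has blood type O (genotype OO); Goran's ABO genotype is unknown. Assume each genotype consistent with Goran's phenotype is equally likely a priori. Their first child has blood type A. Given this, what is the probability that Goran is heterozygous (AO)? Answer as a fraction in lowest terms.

1/3

Possible genotypes: Goran ∈ {AA, AO}; Hugo ∈ {OO}.
Weight each parental genotype pair by prior × P(type-A child):
  AA × OO: posterior weight 2/3.
  AO × OO: posterior weight 1/3.
Sum the posterior weight over pairs where Goran is AO: 1/3.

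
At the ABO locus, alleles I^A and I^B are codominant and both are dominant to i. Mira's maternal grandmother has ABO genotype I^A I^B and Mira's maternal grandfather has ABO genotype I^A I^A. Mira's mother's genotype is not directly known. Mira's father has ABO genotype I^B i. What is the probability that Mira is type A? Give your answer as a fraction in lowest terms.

Mira's mother's ABO genotype from I^A I^B × I^A I^A: 1/2 I^A I^A, 1/2 I^A I^B.
Crossing each possibility with the father I^B i and summing P(type A): 1/2·1/2 + 1/2·1/4 = 3/8.

3/8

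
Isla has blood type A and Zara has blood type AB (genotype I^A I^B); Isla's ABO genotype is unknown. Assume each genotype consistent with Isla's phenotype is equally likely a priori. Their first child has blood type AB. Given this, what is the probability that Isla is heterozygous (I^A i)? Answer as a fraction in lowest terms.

Possible genotypes: Isla ∈ {I^A I^A, I^A i}; Zara ∈ {I^A I^B}.
Weight each parental genotype pair by prior × P(type-AB child):
  I^A I^A × I^A I^B: posterior weight 2/3.
  I^A i × I^A I^B: posterior weight 1/3.
Sum the posterior weight over pairs where Isla is I^A i: 1/3.

1/3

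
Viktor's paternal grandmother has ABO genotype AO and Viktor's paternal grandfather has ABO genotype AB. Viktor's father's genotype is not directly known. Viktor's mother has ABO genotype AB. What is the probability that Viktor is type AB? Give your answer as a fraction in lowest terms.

3/8

Viktor's father's ABO genotype from AO × AB: 1/4 AA, 1/4 AB, 1/4 AO, 1/4 BO.
Crossing each possibility with the mother AB and summing P(type AB): 1/4·1/2 + 1/4·1/2 + 1/4·1/4 + 1/4·1/4 = 3/8.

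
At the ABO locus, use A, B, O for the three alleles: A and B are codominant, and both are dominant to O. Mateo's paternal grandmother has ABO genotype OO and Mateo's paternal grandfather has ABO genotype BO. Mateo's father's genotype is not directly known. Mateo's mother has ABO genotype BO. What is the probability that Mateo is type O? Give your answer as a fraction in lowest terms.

Mateo's father's ABO genotype from OO × BO: 1/2 BO, 1/2 OO.
Crossing each possibility with the mother BO and summing P(type O): 1/2·1/4 + 1/2·1/2 = 3/8.

3/8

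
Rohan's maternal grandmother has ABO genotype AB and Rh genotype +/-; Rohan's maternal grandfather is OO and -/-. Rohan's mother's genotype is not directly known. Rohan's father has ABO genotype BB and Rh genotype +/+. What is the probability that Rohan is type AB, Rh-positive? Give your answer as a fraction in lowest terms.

1/4

Rohan's mother's ABO genotype from AB × OO: 1/2 AO, 1/2 BO.
Crossing each possibility with the father BB and summing P(type AB): 1/2·1/2 + 1/2·0 = 1/4.
Similarly for Rh via the mother's Rh distribution: P(Rh+) = 1.
Independent loci: 1/4 × 1 = 1/4.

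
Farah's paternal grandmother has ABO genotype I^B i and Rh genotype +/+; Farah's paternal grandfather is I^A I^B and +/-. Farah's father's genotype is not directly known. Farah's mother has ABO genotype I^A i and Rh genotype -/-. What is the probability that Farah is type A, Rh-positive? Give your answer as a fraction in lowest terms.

9/32

Farah's father's ABO genotype from I^B i × I^A I^B: 1/4 I^A I^B, 1/4 I^A i, 1/4 I^B I^B, 1/4 I^B i.
Crossing each possibility with the mother I^A i and summing P(type A): 1/4·1/2 + 1/4·3/4 + 1/4·0 + 1/4·1/4 = 3/8.
Similarly for Rh via the father's Rh distribution: P(Rh+) = 3/4.
Independent loci: 3/8 × 3/4 = 9/32.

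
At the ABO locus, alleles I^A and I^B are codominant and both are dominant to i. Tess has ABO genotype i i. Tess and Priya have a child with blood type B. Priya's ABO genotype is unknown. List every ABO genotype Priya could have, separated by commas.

For each candidate genotype of Priya, check whether crossing it with i i can produce every observed child phenotype.
  I^A I^A → possible child types {A} ✗
  I^A I^B → possible child types {A, B} ✓
  I^A i → possible child types {O, A} ✗
  I^B I^B → possible child types {B} ✓
  I^B i → possible child types {O, B} ✓
  i i → possible child types {O} ✗

I^A I^B, I^B I^B, I^B i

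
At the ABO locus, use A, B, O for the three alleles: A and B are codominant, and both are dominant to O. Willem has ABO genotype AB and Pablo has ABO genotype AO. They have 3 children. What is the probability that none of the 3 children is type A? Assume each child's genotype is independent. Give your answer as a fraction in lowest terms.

ABO cross AB × AO → 1/2 A, 1/4 B, 1/4 AB.
So P(type A) = 1/2 per child.
P(not type A) = 1/2 for one child; (1/2)^3 = 1/8.

1/8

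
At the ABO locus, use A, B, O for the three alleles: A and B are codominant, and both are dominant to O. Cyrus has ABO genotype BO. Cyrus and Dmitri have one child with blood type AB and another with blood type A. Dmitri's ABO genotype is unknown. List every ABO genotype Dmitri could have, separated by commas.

AA, AB, AO

For each candidate genotype of Dmitri, check whether crossing it with BO can produce every observed child phenotype.
  AA → possible child types {A, AB} ✓
  AB → possible child types {A, B, AB} ✓
  AO → possible child types {O, A, B, AB} ✓
  BB → possible child types {B} ✗
  BO → possible child types {O, B} ✗
  OO → possible child types {O, B} ✗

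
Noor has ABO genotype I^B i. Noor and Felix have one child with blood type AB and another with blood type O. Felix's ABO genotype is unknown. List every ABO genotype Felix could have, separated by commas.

For each candidate genotype of Felix, check whether crossing it with I^B i can produce every observed child phenotype.
  I^A I^A → possible child types {A, AB} ✗
  I^A I^B → possible child types {A, B, AB} ✗
  I^A i → possible child types {O, A, B, AB} ✓
  I^B I^B → possible child types {B} ✗
  I^B i → possible child types {O, B} ✗
  i i → possible child types {O, B} ✗

I^A i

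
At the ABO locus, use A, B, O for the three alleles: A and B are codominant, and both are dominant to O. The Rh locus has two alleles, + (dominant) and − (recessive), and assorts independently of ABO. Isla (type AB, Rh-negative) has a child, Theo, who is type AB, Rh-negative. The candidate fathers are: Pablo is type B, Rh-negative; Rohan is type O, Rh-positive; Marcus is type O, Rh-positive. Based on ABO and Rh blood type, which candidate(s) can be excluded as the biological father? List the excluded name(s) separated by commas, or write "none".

Rohan, Marcus

A candidate is excluded only if no genotype consistent with his phenotype could produce a type AB, Rh-negative child with a type AB, Rh-negative mother.
Rohan (type O, Rh+): no genotype consistent with that phenotype can produce a type-AB Rh- child with a type-AB mother.
Marcus (type O, Rh+): no genotype consistent with that phenotype can produce a type-AB Rh- child with a type-AB mother.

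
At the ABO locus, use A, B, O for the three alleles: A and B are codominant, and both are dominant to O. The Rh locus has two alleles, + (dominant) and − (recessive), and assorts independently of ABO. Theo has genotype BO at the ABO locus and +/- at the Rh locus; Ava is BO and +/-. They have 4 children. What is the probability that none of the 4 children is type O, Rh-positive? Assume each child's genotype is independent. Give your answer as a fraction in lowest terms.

28561/65536

ABO cross BO × BO → 1/4 O, 3/4 B.
Rh cross +/- × +/- → 3/4 Rh+, 1/4 Rh-; so P(type O, Rh-positive) = 1/4 × 3/4 = 3/16 per child.
P(not type O, Rh-positive) = 13/16 for one child; (13/16)^4 = 28561/65536.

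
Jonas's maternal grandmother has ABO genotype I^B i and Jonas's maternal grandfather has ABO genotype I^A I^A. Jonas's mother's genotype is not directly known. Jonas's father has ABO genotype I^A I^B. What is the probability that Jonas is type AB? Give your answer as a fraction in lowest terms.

Jonas's mother's ABO genotype from I^B i × I^A I^A: 1/2 I^A I^B, 1/2 I^A i.
Crossing each possibility with the father I^A I^B and summing P(type AB): 1/2·1/2 + 1/2·1/4 = 3/8.

3/8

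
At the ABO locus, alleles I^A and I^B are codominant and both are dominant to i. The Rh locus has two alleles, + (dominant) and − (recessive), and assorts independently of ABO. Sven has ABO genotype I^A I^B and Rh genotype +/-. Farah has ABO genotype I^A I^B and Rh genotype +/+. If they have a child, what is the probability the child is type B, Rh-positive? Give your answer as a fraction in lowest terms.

ABO cross I^A I^B × I^A I^B → offspring phenotypes: 1/4 A, 1/4 B, 1/2 AB.
Rh cross +/- × +/+ → 1 Rh+.
Independent loci: P(type B, Rh-positive) = 1/4 × 1 = 1/4.

1/4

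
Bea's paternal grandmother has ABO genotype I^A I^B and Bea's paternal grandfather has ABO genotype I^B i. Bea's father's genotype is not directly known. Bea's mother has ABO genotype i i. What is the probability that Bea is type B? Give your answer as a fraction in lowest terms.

1/2

Bea's father's ABO genotype from I^A I^B × I^B i: 1/4 I^A I^B, 1/4 I^A i, 1/4 I^B I^B, 1/4 I^B i.
Crossing each possibility with the mother i i and summing P(type B): 1/4·1/2 + 1/4·0 + 1/4·1 + 1/4·1/2 = 1/2.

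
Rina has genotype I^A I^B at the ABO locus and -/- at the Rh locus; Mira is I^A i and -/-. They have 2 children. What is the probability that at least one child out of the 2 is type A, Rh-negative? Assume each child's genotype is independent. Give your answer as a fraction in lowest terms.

ABO cross I^A I^B × I^A i → 1/2 A, 1/4 B, 1/4 AB.
Rh cross -/- × -/- → 1 Rh-; so P(type A, Rh-negative) = 1/2 × 1 = 1/2 per child.
P(none) = (1/2)^2 = 1/4; P(at least one) = 1 − 1/4 = 3/4.

3/4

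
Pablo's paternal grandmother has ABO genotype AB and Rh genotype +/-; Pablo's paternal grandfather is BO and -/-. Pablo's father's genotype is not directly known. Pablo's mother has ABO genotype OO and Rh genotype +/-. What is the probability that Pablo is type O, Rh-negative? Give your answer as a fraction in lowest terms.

3/32

Pablo's father's ABO genotype from AB × BO: 1/4 AB, 1/4 AO, 1/4 BB, 1/4 BO.
Crossing each possibility with the mother OO and summing P(type O): 1/4·0 + 1/4·1/2 + 1/4·0 + 1/4·1/2 = 1/4.
Similarly for Rh via the father's Rh distribution: P(Rh-) = 3/8.
Independent loci: 1/4 × 3/8 = 3/32.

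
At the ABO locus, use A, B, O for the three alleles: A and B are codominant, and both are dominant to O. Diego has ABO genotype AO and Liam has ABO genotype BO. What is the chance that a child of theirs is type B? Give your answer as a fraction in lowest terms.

1/4

ABO cross AO × BO → offspring phenotypes: 1/4 O, 1/4 A, 1/4 B, 1/4 AB.
So P(type B) = 1/4.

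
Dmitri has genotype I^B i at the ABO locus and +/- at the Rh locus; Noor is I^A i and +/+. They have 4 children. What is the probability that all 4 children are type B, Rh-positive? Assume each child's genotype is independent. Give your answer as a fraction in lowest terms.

1/256

ABO cross I^B i × I^A i → 1/4 O, 1/4 A, 1/4 B, 1/4 AB.
Rh cross +/- × +/+ → 1 Rh+; so P(type B, Rh-positive) = 1/4 × 1 = 1/4 per child.
All 4 independent: (1/4)^4 = 1/256.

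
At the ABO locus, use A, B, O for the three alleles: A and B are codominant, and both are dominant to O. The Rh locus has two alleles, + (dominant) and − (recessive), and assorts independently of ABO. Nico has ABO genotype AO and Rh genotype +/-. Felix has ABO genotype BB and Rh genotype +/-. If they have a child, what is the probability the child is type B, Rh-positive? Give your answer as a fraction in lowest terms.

ABO cross AO × BB → offspring phenotypes: 1/2 B, 1/2 AB.
Rh cross +/- × +/- → 3/4 Rh+, 1/4 Rh-.
Independent loci: P(type B, Rh-positive) = 1/2 × 3/4 = 3/8.

3/8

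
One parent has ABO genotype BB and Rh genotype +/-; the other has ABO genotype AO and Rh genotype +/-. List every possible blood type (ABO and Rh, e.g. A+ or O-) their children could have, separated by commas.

B+, B-, AB+, AB-

Gametes from BB × AO give offspring ABO genotypes AB, BO, i.e. phenotypes B, AB.
Rh cross +/- × +/- → phenotypes Rh+, Rh-.
Combining independently: B+, B-, AB+, AB-.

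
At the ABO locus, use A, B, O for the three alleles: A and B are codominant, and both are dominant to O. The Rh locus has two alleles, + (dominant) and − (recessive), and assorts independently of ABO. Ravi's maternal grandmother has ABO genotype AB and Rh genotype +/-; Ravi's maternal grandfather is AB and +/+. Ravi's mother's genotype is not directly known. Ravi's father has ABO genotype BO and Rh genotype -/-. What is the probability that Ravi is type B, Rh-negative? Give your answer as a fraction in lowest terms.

1/8

Ravi's mother's ABO genotype from AB × AB: 1/4 AA, 1/2 AB, 1/4 BB.
Crossing each possibility with the father BO and summing P(type B): 1/4·0 + 1/2·1/2 + 1/4·1 = 1/2.
Similarly for Rh via the mother's Rh distribution: P(Rh-) = 1/4.
Independent loci: 1/2 × 1/4 = 1/8.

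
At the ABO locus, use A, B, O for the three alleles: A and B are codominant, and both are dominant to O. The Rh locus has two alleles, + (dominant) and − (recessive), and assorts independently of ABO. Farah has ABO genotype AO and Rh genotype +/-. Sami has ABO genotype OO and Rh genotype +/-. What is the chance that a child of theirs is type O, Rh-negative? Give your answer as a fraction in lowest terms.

1/8

ABO cross AO × OO → offspring phenotypes: 1/2 O, 1/2 A.
Rh cross +/- × +/- → 3/4 Rh+, 1/4 Rh-.
Independent loci: P(type O, Rh-negative) = 1/2 × 1/4 = 1/8.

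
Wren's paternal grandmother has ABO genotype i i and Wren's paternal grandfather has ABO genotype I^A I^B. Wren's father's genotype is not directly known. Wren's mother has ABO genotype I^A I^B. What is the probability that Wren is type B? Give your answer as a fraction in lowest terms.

Wren's father's ABO genotype from i i × I^A I^B: 1/2 I^A i, 1/2 I^B i.
Crossing each possibility with the mother I^A I^B and summing P(type B): 1/2·1/4 + 1/2·1/2 = 3/8.

3/8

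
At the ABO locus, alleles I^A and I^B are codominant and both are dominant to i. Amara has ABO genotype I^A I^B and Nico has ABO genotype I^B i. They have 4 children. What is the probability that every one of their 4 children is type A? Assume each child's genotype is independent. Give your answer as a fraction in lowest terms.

1/256

ABO cross I^A I^B × I^B i → 1/4 A, 1/2 B, 1/4 AB.
So P(type A) = 1/4 per child.
All 4 independent: (1/4)^4 = 1/256.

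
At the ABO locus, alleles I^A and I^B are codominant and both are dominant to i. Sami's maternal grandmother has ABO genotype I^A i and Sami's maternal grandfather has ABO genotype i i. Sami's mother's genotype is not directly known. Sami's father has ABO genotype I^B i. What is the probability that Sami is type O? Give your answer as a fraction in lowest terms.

Sami's mother's ABO genotype from I^A i × i i: 1/2 I^A i, 1/2 i i.
Crossing each possibility with the father I^B i and summing P(type O): 1/2·1/4 + 1/2·1/2 = 3/8.

3/8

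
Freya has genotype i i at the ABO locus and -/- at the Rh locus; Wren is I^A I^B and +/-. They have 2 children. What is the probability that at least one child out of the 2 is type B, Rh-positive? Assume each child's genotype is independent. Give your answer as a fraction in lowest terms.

ABO cross i i × I^A I^B → 1/2 A, 1/2 B.
Rh cross -/- × +/- → 1/2 Rh+, 1/2 Rh-; so P(type B, Rh-positive) = 1/2 × 1/2 = 1/4 per child.
P(none) = (3/4)^2 = 9/16; P(at least one) = 1 − 9/16 = 7/16.

7/16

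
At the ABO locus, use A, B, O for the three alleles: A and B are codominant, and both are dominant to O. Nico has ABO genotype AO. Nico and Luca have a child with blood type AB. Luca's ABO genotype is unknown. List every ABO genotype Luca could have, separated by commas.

For each candidate genotype of Luca, check whether crossing it with AO can produce every observed child phenotype.
  AA → possible child types {A} ✗
  AB → possible child types {A, B, AB} ✓
  AO → possible child types {O, A} ✗
  BB → possible child types {B, AB} ✓
  BO → possible child types {O, A, B, AB} ✓
  OO → possible child types {O, A} ✗

AB, BB, BO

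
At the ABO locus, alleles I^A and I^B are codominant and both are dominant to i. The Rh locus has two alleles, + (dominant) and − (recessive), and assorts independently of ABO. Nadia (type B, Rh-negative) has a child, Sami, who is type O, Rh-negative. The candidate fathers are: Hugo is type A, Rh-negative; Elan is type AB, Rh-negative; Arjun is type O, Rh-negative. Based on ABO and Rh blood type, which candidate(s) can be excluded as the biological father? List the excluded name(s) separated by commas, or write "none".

A candidate is excluded only if no genotype consistent with his phenotype could produce a type O, Rh-negative child with a type B, Rh-negative mother.
Elan (type AB, Rh-): no genotype consistent with that phenotype can produce a type-O Rh- child with a type-B mother.

Elan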